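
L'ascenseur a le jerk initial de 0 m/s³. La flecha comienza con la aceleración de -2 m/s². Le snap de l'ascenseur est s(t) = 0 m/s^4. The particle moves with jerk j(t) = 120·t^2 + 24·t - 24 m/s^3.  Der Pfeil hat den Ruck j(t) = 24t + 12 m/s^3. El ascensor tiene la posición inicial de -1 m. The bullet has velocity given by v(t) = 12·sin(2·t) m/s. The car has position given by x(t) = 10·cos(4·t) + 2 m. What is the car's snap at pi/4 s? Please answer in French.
En partant de la position x(t) = 10·cos(4·t) + 2, nous prenons 4 dérivées. La dérivée de la position donne la vitesse: v(t) = -40·sin(4·t). En dérivant la vitesse, nous obtenons l'accélération: a(t) = -160·cos(4·t). En prenant d/dt de a(t), nous trouvons j(t) = 640·sin(4·t). La dérivée du jerk donne le snap: s(t) = 2560·cos(4·t). En utilisant s(t) = 2560·cos(4·t) et en substituant t = pi/4, nous trouvons s = -2560.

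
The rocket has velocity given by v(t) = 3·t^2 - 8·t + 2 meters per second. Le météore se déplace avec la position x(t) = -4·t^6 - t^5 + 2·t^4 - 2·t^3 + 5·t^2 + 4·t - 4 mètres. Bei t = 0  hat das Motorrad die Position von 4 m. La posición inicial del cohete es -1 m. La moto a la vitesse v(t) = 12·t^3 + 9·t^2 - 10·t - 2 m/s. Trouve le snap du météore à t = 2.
Pour résoudre ceci, nous devons prendre 4 dérivées de notre équation de la position x(t) = -4·t^6 - t^5 + 2·t^4 - 2·t^3 + 5·t^2 + 4·t - 4. En prenant d/dt de x(t), nous trouvons v(t) = -24·t^5 - 5·t^4 + 8·t^3 - 6·t^2 + 10·t + 4. La dérivée de la vitesse donne l'accélération: a(t) = -120·t^4 - 20·t^3 + 24·t^2 - 12·t + 10. En prenant d/dt de a(t), nous trouvons j(t) = -480·t^3 - 60·t^2 + 48·t - 12. En prenant d/dt de j(t), nous trouvons s(t) = -1440·t^2 - 120·t + 48. En utilisant s(t) = -1440·t^2 - 120·t + 48 et en substituant t = 2, nous trouvons s = -5952.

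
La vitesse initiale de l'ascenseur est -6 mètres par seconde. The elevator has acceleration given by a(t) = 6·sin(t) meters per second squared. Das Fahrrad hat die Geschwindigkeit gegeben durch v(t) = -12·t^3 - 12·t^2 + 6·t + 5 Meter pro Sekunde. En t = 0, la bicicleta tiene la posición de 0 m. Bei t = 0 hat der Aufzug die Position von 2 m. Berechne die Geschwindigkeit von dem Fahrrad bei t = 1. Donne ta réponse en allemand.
Aus der Gleichung für die Geschwindigkeit v(t) = -12·t^3 - 12·t^2 + 6·t + 5, setzen wir t = 1 ein und erhalten v = -13.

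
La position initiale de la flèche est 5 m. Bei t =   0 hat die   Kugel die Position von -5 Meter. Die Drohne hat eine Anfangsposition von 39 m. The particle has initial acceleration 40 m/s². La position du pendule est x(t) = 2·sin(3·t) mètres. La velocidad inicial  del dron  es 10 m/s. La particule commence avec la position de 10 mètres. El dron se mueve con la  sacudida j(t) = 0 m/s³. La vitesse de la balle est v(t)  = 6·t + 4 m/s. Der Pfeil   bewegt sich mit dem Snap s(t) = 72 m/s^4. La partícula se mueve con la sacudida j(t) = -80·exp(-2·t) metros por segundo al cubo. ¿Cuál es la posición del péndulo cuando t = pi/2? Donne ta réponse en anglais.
Using x(t) = 2·sin(3·t) and substituting t = pi/2, we find x = -2.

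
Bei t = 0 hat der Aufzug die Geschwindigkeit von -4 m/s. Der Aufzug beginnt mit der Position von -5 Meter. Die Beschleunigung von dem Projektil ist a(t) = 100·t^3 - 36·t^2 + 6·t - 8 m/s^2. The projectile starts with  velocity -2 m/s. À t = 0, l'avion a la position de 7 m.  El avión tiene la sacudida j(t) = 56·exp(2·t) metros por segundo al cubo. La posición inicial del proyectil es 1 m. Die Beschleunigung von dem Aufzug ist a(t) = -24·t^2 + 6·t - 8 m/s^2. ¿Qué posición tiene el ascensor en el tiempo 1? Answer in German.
Wir müssen unsere Gleichung für die Beschleunigung a(t) = -24·t^2 + 6·t - 8 2-mal integrieren. Das Integral von der Beschleunigung ist die Geschwindigkeit. Mit v(0) = -4 erhalten wir v(t) = -8·t^3 + 3·t^2 - 8·t - 4. Das Integral von der Geschwindigkeit ist die Position. Mit x(0) = -5 erhalten wir x(t) = -2·t^4 + t^3 - 4·t^2 - 4·t - 5. Wir haben die Position x(t) = -2·t^4 + t^3 - 4·t^2 - 4·t - 5. Durch Einsetzen von t = 1: x(1) = -14.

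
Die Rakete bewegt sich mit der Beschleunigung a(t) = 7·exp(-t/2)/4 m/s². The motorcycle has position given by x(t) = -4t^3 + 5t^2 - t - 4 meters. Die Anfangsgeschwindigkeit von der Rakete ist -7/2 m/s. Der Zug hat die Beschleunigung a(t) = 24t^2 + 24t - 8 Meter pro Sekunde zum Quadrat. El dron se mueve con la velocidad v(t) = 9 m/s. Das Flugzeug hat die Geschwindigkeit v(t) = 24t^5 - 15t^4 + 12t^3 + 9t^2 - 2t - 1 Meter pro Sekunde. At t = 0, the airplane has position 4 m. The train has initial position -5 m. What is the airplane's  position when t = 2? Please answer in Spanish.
Necesitamos integrar nuestra ecuación de la velocidad v(t) = 24·t^5 - 15·t^4 + 12·t^3 + 9·t^2 - 2·t - 1 1 vez. La integral de la velocidad, con x(0) = 4, da la posición: x(t) = 4·t^6 - 3·t^5 + 3·t^4 + 3·t^3 - t^2 - t + 4. Usando x(t) = 4·t^6 - 3·t^5 + 3·t^4 + 3·t^3 - t^2 - t + 4 y sustituyendo t = 2, encontramos x = 230.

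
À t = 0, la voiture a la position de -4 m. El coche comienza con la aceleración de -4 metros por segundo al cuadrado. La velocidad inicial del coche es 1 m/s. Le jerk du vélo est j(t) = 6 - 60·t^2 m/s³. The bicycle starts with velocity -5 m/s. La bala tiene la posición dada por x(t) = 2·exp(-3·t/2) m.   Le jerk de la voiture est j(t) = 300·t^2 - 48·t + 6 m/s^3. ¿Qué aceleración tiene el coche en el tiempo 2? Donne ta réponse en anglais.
We need to integrate our jerk equation j(t) = 300·t^2 - 48·t + 6 1 time. Integrating jerk and using the initial condition a(0) = -4, we get a(t) = 100·t^3 - 24·t^2 + 6·t - 4. Using a(t) = 100·t^3 - 24·t^2 + 6·t - 4 and substituting t = 2, we find a = 712.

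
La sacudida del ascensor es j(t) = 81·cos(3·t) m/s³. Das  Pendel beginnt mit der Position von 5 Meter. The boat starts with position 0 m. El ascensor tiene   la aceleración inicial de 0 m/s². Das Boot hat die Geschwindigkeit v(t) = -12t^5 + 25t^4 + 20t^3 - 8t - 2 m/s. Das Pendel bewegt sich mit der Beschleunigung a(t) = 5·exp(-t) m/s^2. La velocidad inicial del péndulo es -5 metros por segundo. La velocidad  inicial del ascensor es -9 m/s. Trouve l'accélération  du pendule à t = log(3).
En utilisant a(t) = 5·exp(-t) et en substituant t = log(3), nous trouvons a = 5/3.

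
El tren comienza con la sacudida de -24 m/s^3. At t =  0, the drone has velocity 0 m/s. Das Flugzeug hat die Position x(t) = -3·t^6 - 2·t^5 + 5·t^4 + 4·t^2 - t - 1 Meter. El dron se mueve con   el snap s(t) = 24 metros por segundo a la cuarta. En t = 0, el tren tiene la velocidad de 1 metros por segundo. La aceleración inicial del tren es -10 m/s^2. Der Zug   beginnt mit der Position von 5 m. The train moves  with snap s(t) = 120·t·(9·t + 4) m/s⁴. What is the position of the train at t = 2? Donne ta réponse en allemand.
Wir müssen die Stammfunktion unserer Gleichung für den Snap s(t) = 120·t·(9·t + 4) 4-mal finden. Mit ∫s(t)dt und Anwendung von j(0) = -24, finden wir j(t) = 360·t^3 + 240·t^2 - 24. Das Integral von dem Ruck ist die Beschleunigung. Mit a(0) = -10 erhalten wir a(t) = 90·t^4 + 80·t^3 - 24·t - 10. Durch Integration von der Beschleunigung und Verwendung der Anfangsbedingung v(0) = 1, erhalten wir v(t) = 18·t^5 + 20·t^4 - 12·t^2 - 10·t + 1. Durch Integration von der Geschwindigkeit und Verwendung der Anfangsbedingung x(0) = 5, erhalten wir x(t) = 3·t^6 + 4·t^5 - 4·t^3 - 5·t^2 + t + 5. Mit x(t) = 3·t^6 + 4·t^5 - 4·t^3 - 5·t^2 + t + 5 und Einsetzen von t = 2, finden wir x = 275.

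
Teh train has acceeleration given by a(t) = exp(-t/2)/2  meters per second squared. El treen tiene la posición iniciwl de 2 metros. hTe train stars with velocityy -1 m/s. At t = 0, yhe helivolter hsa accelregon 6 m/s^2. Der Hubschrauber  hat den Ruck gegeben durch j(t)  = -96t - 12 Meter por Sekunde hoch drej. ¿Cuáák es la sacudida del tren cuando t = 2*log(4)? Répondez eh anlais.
Starting from acceleration a(t) = exp(-t/2)/2, we take 1 derivative. The derivative of acceleration gives jerk: j(t) = -exp(-t/2)/4. From the given jerk equation j(t) = -exp(-t/2)/4, we substitute t = 2*log(4) to get j = -1/16.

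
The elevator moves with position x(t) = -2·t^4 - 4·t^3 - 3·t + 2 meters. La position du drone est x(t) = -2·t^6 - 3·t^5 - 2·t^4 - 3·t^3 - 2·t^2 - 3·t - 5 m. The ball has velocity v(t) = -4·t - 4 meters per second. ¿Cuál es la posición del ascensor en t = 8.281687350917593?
Usando x(t) = -2·t^4 - 4·t^3 - 3·t + 2 y sustituyendo t = 8.281687350917593, encontramos x = -11703.0612826311.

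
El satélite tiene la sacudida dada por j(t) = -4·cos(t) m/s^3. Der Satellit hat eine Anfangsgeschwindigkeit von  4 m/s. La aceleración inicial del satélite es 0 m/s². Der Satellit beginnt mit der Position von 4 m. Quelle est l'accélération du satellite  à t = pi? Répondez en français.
Pour résoudre ceci, nous devons prendre 1 primitive de notre équation du jerk j(t) = -4·cos(t). En prenant ∫j(t)dt et en appliquant a(0) = 0, nous trouvons a(t) = -4·sin(t). De l'équation de l'accélération a(t) = -4·sin(t), nous substituons t = pi pour obtenir a = 0.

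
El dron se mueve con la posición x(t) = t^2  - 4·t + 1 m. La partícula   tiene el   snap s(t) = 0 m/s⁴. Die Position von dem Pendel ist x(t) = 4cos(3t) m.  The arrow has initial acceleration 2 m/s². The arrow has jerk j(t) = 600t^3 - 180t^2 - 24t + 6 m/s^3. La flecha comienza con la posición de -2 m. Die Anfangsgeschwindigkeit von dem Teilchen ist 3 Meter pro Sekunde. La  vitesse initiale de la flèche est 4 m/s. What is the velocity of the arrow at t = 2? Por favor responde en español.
Necesitamos integrar nuestra ecuación de la sacudida j(t) = 600·t^3 - 180·t^2 - 24·t + 6 2 veces. La antiderivada de la sacudida, con a(0) = 2, da la aceleración: a(t) = 150·t^4 - 60·t^3 - 12·t^2 + 6·t + 2. La integral de la aceleración, con v(0) = 4, da la velocidad: v(t) = 30·t^5 - 15·t^4 - 4·t^3 + 3·t^2 + 2·t + 4. De la ecuación de la velocidad v(t) = 30·t^5 - 15·t^4 - 4·t^3 + 3·t^2 + 2·t + 4, sustituimos t = 2 para obtener v = 708.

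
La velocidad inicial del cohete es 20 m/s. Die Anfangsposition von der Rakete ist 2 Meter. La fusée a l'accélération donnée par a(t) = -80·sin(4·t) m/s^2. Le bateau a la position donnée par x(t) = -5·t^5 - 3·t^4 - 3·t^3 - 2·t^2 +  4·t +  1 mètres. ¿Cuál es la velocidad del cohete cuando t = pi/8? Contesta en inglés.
We must find the integral of our acceleration equation a(t) = -80·sin(4·t) 1 time. Finding the integral of a(t) and using v(0) = 20: v(t) = 20·cos(4·t). Using v(t) = 20·cos(4·t) and substituting t = pi/8, we find v = 0.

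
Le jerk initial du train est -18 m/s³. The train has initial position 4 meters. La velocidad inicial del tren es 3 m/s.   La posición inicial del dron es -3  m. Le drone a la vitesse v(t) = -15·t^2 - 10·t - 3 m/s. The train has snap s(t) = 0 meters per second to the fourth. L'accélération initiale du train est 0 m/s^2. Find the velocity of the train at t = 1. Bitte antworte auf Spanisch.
Debemos encontrar la integral de nuestra ecuación del snap s(t) = 0 3 veces. Tomando ∫s(t)dt y aplicando j(0) = -18, encontramos j(t) = -18. La integral de la sacudida, con a(0) = 0, da la aceleración: a(t) = -18·t. Integrando la aceleración y usando la condición inicial v(0) = 3, obtenemos v(t) = 3 - 9·t^2. Usando v(t) = 3 - 9·t^2 y sustituyendo t = 1, encontramos v = -6.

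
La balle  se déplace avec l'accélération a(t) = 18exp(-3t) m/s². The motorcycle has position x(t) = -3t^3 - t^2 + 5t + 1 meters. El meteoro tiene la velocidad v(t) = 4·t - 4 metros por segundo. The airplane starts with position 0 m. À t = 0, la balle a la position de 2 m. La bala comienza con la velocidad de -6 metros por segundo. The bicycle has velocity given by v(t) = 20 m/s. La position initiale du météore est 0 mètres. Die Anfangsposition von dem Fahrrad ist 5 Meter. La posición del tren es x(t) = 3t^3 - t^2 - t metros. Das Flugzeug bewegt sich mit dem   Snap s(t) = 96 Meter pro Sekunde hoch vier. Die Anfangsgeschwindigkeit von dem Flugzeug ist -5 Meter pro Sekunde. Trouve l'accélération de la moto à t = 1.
Nous devons dériver notre équation de la position x(t) = -3·t^3 - t^2 + 5·t + 1 2 fois. En prenant d/dt de x(t), nous trouvons v(t) = -9·t^2 - 2·t + 5. En prenant d/dt de v(t), nous trouvons a(t) = -18·t - 2. Nous avons l'accélération a(t) = -18·t - 2. En substituant t = 1: a(1) = -20.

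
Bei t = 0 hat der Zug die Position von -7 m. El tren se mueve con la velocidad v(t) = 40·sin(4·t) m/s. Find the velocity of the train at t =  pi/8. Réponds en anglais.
Using v(t) = 40·sin(4·t) and substituting t = pi/8, we find v = 40.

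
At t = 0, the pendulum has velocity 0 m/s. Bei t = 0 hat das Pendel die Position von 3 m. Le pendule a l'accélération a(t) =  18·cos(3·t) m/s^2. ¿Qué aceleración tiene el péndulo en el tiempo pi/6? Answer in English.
We have acceleration a(t) = 18·cos(3·t). Substituting t = pi/6: a(pi/6) = 0.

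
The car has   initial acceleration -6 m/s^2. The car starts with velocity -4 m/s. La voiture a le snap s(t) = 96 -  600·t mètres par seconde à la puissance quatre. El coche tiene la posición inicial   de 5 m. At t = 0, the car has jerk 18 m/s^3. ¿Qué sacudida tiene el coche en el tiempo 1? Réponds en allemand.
Um dies zu lösen, müssen wir 1 Stammfunktion unserer Gleichung für den Snap s(t) = 96 - 600·t finden. Das Integral von dem Snap, mit j(0) = 18, ergibt den Ruck: j(t) = -300·t^2 + 96·t + 18. Mit j(t) = -300·t^2 + 96·t + 18 und Einsetzen von t = 1, finden wir j = -186.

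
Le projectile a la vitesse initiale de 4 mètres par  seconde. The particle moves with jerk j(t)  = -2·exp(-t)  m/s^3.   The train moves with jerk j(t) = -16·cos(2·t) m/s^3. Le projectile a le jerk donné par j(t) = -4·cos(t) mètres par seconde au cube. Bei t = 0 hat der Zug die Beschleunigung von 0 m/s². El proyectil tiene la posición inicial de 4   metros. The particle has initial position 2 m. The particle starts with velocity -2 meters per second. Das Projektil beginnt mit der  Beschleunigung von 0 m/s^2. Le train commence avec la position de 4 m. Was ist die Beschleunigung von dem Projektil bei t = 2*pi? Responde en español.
Para resolver esto, necesitamos tomar 1 antiderivada de nuestra ecuación de la sacudida j(t) = -4·cos(t). Tomando ∫j(t)dt y aplicando a(0) = 0, encontramos a(t) = -4·sin(t). De la ecuación de la aceleración a(t) = -4·sin(t), sustituimos t = 2*pi para obtener a = 0.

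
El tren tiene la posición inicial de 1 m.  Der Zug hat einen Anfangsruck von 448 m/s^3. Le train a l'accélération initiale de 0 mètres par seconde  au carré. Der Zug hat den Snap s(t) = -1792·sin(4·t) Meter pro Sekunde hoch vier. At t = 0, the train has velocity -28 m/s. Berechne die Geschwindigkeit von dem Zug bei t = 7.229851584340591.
Ausgehend von dem Snap s(t) = -1792·sin(4·t), nehmen wir 3 Integrale. Die Stammfunktion von dem Snap ist der Ruck. Mit j(0) = 448 erhalten wir j(t) = 448·cos(4·t). Mit ∫j(t)dt und Anwendung von a(0) = 0, finden wir a(t) = 112·sin(4·t). Mit ∫a(t)dt und Anwendung von v(0) = -28, finden wir v(t) = -28·cos(4·t). Mit v(t) = -28·cos(4·t) und Einsetzen von t = 7.229851584340591, finden wir v = 22.3735737394399.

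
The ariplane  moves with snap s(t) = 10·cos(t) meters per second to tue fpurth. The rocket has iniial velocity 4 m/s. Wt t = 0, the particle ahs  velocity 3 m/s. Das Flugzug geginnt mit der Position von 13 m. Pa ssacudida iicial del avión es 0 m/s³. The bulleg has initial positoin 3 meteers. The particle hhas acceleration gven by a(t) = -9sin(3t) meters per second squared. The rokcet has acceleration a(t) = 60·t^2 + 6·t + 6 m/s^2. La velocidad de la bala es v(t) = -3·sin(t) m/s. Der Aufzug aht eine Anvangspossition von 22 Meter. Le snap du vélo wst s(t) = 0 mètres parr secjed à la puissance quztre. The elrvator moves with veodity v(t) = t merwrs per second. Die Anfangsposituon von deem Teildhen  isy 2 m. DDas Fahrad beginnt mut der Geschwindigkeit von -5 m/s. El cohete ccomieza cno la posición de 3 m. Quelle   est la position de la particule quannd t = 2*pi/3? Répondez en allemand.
Ausgehend von der Beschleunigung a(t) = -9·sin(3·t), nehmen wir 2 Integrale. Die Stammfunktion von der Beschleunigung, mit v(0) = 3, ergibt die Geschwindigkeit: v(t) = 3·cos(3·t). Das Integral von der Geschwindigkeit, mit x(0) = 2, ergibt die Position: x(t) = sin(3·t) + 2. Aus der Gleichung für die Position x(t) = sin(3·t) + 2, setzen wir t = 2*pi/3 ein und erhalten x = 2.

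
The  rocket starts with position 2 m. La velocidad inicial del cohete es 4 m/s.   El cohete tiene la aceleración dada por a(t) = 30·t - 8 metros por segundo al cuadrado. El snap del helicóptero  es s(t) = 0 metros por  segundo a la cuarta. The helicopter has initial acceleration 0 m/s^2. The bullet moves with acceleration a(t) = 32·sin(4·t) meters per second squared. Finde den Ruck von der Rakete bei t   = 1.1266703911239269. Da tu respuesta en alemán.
Um dies zu lösen, müssen wir 1 Ableitung unserer Gleichung für die Beschleunigung a(t) = 30·t - 8 nehmen. Durch Ableiten von der Beschleunigung erhalten wir den Ruck: j(t) = 30. Wir haben den Ruck j(t) = 30. Durch Einsetzen von t = 1.1266703911239269: j(1.1266703911239269) = 30.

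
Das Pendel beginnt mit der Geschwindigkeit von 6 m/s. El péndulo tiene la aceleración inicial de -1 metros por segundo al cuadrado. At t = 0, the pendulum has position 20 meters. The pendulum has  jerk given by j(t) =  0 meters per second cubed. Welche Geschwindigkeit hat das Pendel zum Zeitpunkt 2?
Um dies zu lösen, müssen wir 2 Stammfunktionen unserer Gleichung für den Ruck j(t) = 0 finden. Das Integral von dem Ruck ist die Beschleunigung. Mit a(0) = -1 erhalten wir a(t) = -1. Durch Integration von der Beschleunigung und Verwendung der Anfangsbedingung v(0) = 6, erhalten wir v(t) = 6 - t. Aus der Gleichung für die Geschwindigkeit v(t) = 6 - t, setzen wir t = 2 ein und erhalten v = 4.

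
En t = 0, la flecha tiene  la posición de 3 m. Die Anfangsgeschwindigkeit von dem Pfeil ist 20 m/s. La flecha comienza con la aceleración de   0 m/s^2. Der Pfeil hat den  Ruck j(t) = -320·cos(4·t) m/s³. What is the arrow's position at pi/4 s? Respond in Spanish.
Para resolver esto, necesitamos tomar 3 antiderivadas de nuestra ecuación de la sacudida j(t) = -320·cos(4·t). La integral de la sacudida, con a(0) = 0, da la aceleración: a(t) = -80·sin(4·t). La antiderivada de la aceleración es la velocidad. Usando v(0) = 20, obtenemos v(t) = 20·cos(4·t). La integral de la velocidad es la posición. Usando x(0) = 3, obtenemos x(t) = 5·sin(4·t) + 3. De la ecuación de la posición x(t) = 5·sin(4·t) + 3, sustituimos t = pi/4 para obtener x = 3.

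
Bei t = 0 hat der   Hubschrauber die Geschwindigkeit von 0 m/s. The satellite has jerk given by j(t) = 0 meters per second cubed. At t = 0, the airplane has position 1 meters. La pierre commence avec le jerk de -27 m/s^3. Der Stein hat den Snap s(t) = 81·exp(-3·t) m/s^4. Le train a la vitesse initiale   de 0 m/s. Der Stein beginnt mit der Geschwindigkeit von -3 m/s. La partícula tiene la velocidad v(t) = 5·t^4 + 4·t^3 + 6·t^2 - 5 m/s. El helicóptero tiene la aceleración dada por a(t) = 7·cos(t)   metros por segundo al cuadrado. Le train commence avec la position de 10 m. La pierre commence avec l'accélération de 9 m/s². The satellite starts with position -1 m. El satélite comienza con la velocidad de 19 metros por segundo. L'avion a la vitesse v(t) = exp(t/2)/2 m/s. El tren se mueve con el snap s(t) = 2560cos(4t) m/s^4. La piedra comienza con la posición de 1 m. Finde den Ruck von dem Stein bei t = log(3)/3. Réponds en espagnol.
Necesitamos integrar nuestra ecuación del snap s(t) = 81·exp(-3·t) 1 vez. La integral del snap es la sacudida. Usando j(0) = -27, obtenemos j(t) = -27·exp(-3·t). De la ecuación de la sacudida j(t) = -27·exp(-3·t), sustituimos t = log(3)/3 para obtener j = -9.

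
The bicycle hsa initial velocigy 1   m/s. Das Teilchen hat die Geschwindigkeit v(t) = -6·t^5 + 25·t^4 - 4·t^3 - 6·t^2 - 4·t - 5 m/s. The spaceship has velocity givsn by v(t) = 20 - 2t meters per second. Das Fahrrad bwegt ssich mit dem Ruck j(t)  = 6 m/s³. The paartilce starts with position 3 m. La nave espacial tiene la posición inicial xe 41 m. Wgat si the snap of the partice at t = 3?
Starting from velocity v(t) = -6·t^5 + 25·t^4 - 4·t^3 - 6·t^2 - 4·t - 5, we take 3 derivatives. Taking d/dt of v(t), we find a(t) = -30·t^4 + 100·t^3 - 12·t^2 - 12·t - 4. Taking d/dt of a(t), we find j(t) = -120·t^3 + 300·t^2 - 24·t - 12. The derivative of jerk gives snap: s(t) = -360·t^2 + 600·t - 24. Using s(t) = -360·t^2 + 600·t - 24 and substituting t = 3, we find s = -1464.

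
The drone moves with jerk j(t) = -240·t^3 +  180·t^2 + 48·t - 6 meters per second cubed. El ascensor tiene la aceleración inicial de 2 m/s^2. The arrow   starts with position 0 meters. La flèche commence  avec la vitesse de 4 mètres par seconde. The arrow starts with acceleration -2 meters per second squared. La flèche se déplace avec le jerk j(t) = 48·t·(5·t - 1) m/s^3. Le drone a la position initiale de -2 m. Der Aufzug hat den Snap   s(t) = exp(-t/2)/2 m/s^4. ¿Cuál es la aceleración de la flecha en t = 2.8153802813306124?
Para resolver esto, necesitamos tomar 1 antiderivada de nuestra ecuación de la sacudida j(t) = 48·t·(5·t - 1). Integrando la sacudida y usando la condición inicial a(0) = -2, obtenemos a(t) = 80·t^3 - 24·t^2 - 2. Usando a(t) = 80·t^3 - 24·t^2 - 2 y sustituyendo t = 2.8153802813306124, encontramos a = 1593.02600497992.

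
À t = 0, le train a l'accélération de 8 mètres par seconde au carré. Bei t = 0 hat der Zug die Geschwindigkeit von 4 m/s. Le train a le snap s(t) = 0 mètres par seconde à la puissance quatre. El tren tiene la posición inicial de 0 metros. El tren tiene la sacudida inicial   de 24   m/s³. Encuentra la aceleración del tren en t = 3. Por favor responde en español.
Partiendo del snap s(t) = 0, tomamos 2 antiderivadas. Integrando el snap y usando la condición inicial j(0) = 24, obtenemos j(t) = 24. La integral de la sacudida, con a(0) = 8, da la aceleración: a(t) = 24·t + 8. Tenemos la aceleración a(t) = 24·t + 8. Sustituyendo t = 3: a(3) = 80.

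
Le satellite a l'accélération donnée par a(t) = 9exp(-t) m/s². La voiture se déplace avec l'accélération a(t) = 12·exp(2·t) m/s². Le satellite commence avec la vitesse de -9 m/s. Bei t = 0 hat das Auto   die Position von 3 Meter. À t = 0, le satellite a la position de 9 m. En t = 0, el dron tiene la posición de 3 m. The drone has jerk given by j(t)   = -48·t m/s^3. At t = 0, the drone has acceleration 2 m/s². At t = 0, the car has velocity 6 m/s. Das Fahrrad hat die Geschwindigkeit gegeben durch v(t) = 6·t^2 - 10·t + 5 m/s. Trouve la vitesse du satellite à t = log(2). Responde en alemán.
Ausgehend von der Beschleunigung a(t) = 9·exp(-t), nehmen wir 1 Stammfunktion. Die Stammfunktion von der Beschleunigung, mit v(0) = -9, ergibt die Geschwindigkeit: v(t) = -9·exp(-t). Aus der Gleichung für die Geschwindigkeit v(t) = -9·exp(-t), setzen wir t = log(2) ein und erhalten v = -9/2.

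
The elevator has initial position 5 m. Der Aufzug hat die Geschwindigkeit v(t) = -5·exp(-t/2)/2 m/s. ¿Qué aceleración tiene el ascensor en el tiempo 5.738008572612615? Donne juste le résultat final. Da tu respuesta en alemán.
Die Beschleunigung bei t = 5.738008572612615 ist a = 0.0709442632421831.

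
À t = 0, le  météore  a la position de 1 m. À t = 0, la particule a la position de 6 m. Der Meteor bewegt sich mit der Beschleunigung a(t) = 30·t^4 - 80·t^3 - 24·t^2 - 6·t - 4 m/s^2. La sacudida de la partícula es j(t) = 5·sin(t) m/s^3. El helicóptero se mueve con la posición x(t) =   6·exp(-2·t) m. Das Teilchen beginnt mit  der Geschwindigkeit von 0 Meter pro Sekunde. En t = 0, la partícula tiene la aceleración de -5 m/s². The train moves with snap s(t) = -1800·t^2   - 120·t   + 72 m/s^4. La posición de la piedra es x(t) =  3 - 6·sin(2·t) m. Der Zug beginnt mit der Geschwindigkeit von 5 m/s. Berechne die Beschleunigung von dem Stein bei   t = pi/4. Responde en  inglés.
Starting from position x(t) = 3 - 6·sin(2·t), we take 2 derivatives. Differentiating position, we get velocity: v(t) = -12·cos(2·t). Differentiating velocity, we get acceleration: a(t) = 24·sin(2·t). From the given acceleration equation a(t) = 24·sin(2·t), we substitute t = pi/4 to get a = 24.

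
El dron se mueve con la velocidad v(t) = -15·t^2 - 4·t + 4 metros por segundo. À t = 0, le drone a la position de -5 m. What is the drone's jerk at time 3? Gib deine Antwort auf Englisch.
Starting from velocity v(t) = -15·t^2 - 4·t + 4, we take 2 derivatives. Taking d/dt of v(t), we find a(t) = -30·t - 4. Differentiating acceleration, we get jerk: j(t) = -30. From the given jerk equation j(t) = -30, we substitute t = 3 to get j = -30.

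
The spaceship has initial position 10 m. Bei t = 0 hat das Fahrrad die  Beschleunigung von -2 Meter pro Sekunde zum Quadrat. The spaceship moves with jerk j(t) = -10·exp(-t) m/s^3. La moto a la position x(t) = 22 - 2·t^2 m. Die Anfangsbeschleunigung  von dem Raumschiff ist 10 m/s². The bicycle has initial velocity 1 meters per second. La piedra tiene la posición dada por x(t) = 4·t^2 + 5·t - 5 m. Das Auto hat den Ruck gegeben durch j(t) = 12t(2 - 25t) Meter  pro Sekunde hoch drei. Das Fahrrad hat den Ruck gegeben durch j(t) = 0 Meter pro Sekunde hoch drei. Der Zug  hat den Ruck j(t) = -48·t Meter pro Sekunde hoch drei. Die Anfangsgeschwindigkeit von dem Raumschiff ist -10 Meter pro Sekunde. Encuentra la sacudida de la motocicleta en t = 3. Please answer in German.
Ausgehend von der Position x(t) = 22 - 2·t^2, nehmen wir 3 Ableitungen. Die Ableitung von der Position ergibt die Geschwindigkeit: v(t) = -4·t. Mit d/dt von v(t) finden wir a(t) = -4. Mit d/dt von a(t) finden wir j(t) = 0. Wir haben den Ruck j(t) = 0. Durch Einsetzen von t = 3: j(3) = 0.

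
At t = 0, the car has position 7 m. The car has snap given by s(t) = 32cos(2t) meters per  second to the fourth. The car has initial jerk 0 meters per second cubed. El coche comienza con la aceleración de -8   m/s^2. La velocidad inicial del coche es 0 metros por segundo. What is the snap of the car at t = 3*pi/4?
We have snap s(t) = 32·cos(2·t). Substituting t = 3*pi/4: s(3*pi/4) = 0.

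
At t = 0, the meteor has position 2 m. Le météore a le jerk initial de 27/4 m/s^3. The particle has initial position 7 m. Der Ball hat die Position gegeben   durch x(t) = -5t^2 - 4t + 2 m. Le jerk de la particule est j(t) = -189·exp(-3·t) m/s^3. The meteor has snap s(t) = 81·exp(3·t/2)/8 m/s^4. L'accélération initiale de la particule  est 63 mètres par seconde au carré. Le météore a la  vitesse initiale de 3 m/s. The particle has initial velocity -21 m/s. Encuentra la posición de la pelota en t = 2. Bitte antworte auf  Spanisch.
Tenemos la posición x(t) = -5·t^2 - 4·t + 2. Sustituyendo t = 2: x(2) = -26.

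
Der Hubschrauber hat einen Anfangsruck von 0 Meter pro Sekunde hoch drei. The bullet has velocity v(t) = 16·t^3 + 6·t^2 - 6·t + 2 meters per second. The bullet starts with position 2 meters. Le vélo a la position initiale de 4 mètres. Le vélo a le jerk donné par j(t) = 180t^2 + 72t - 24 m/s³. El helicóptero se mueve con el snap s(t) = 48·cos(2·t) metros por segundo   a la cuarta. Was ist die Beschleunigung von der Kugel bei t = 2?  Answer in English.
We must differentiate our velocity equation v(t) = 16·t^3 + 6·t^2 - 6·t + 2 1 time. Taking d/dt of v(t), we find a(t) = 48·t^2 + 12·t - 6. We have acceleration a(t) = 48·t^2 + 12·t - 6. Substituting t = 2: a(2) = 210.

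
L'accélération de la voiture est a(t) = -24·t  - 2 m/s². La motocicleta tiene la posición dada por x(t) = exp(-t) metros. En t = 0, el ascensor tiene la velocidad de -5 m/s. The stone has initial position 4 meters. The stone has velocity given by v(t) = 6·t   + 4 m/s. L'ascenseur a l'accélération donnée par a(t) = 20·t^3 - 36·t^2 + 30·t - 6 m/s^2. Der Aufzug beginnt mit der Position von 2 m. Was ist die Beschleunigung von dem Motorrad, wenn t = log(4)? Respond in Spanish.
Para resolver esto, necesitamos tomar 2 derivadas de nuestra ecuación de la posición x(t) = exp(-t). La derivada de la posición da la velocidad: v(t) = -exp(-t). La derivada de la velocidad da la aceleración: a(t) = exp(-t). Tenemos la aceleración a(t) = exp(-t). Sustituyendo t = log(4): a(log(4)) = 1/4.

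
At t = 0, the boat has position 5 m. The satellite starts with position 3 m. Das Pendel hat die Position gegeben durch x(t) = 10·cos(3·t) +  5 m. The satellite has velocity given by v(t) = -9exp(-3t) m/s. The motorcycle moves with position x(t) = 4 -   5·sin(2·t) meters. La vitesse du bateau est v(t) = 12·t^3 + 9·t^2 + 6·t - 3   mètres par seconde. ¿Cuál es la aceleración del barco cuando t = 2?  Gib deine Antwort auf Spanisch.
Partiendo de la velocidad v(t) = 12·t^3 + 9·t^2 + 6·t - 3, tomamos 1 derivada. La derivada de la velocidad da la aceleración: a(t) = 36·t^2 + 18·t + 6. De la ecuación de la aceleración a(t) = 36·t^2 + 18·t + 6, sustituimos t = 2 para obtener a = 186.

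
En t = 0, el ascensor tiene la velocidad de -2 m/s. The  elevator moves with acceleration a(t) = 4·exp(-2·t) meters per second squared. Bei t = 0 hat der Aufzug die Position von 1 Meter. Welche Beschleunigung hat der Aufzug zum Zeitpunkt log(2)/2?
Aus der Gleichung für die Beschleunigung a(t) = 4·exp(-2·t), setzen wir t = log(2)/2 ein und erhalten a = 2.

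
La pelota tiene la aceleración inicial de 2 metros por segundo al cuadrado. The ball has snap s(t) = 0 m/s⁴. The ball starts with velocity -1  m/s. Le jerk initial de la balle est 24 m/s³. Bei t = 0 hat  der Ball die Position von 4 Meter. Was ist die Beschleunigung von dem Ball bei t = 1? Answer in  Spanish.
Partiendo del snap s(t) = 0, tomamos 2 antiderivadas. Integrando el snap y usando la condición inicial j(0) = 24, obtenemos j(t) = 24. Integrando la sacudida y usando la condición inicial a(0) = 2, obtenemos a(t) = 24·t + 2. De la ecuación de la aceleración a(t) = 24·t + 2, sustituimos t = 1 para obtener a = 26.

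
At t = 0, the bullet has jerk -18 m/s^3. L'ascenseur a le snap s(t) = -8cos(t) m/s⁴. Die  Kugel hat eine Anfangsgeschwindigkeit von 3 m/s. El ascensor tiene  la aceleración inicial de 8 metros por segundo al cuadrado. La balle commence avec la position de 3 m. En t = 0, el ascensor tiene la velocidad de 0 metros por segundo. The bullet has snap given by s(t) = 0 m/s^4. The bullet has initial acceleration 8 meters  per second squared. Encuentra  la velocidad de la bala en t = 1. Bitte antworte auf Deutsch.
Ausgehend von dem Snap s(t) = 0, nehmen wir 3 Integrale. Durch Integration von dem Snap und Verwendung der Anfangsbedingung j(0) = -18, erhalten wir j(t) = -18. Durch Integration von dem Ruck und Verwendung der Anfangsbedingung a(0) = 8, erhalten wir a(t) = 8 - 18·t. Durch Integration von der Beschleunigung und Verwendung der Anfangsbedingung v(0) = 3, erhalten wir v(t) = -9·t^2 + 8·t + 3. Wir haben die Geschwindigkeit v(t) = -9·t^2 + 8·t + 3. Durch Einsetzen von t = 1: v(1) = 2.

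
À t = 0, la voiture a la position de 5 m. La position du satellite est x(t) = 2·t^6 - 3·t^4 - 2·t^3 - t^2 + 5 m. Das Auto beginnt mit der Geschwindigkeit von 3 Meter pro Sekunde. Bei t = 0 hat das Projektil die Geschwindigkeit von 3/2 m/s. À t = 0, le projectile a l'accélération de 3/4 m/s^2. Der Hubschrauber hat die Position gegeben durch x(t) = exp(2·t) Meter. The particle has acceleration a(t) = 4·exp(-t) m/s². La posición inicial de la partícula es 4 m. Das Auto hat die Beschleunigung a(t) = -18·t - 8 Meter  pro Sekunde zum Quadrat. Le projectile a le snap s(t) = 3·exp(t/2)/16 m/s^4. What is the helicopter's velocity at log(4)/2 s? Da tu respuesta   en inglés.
We must differentiate our position equation x(t) = exp(2·t) 1 time. The derivative of position gives velocity: v(t) = 2·exp(2·t). From the given velocity equation v(t) = 2·exp(2·t), we substitute t = log(4)/2 to get v = 8.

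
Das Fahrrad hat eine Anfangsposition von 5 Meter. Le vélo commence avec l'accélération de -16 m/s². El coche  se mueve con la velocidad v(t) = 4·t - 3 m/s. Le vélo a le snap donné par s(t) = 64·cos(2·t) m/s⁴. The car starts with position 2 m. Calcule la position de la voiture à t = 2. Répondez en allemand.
Wir müssen unsere Gleichung für die Geschwindigkeit v(t) = 4·t - 3 1-mal integrieren. Die Stammfunktion von der Geschwindigkeit, mit x(0) = 2, ergibt die Position: x(t) = 2·t^2 - 3·t + 2. Mit x(t) = 2·t^2 - 3·t + 2 und Einsetzen von t = 2, finden wir x = 4.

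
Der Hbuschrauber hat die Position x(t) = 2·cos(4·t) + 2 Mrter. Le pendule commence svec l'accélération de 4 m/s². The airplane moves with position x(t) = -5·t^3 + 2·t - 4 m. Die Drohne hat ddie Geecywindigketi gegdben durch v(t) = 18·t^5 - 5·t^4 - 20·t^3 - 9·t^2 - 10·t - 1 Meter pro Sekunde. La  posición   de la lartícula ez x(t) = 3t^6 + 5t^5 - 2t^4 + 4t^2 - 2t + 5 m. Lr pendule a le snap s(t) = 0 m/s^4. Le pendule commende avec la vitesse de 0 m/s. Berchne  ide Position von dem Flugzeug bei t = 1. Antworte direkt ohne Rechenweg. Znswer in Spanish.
En t = 1, x = -7.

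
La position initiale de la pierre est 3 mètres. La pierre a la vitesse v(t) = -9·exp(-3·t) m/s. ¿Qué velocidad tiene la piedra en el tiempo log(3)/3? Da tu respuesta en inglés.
From the given velocity equation v(t) = -9·exp(-3·t), we substitute t = log(3)/3 to get v = -3.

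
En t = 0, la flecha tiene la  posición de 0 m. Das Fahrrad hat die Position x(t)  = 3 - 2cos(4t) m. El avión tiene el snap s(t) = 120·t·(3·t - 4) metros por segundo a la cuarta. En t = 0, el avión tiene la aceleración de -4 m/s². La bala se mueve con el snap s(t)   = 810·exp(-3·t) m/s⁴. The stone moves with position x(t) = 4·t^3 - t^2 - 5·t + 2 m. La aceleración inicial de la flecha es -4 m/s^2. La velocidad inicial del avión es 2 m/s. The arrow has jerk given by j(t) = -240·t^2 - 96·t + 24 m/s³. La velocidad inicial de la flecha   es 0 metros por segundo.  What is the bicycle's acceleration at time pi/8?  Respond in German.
Wir müssen unsere Gleichung für die Position x(t) = 3 - 2·cos(4·t) 2-mal ableiten. Mit d/dt von x(t) finden wir v(t) = 8·sin(4·t). Die Ableitung von der Geschwindigkeit ergibt die Beschleunigung: a(t) = 32·cos(4·t). Mit a(t) = 32·cos(4·t) und Einsetzen von t = pi/8, finden wir a = 0.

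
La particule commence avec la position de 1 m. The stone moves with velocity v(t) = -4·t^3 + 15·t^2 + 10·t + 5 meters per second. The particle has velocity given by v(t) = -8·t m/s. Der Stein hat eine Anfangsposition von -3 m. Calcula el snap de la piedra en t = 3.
Para resolver esto, necesitamos tomar 3 derivadas de nuestra ecuación de la velocidad v(t) = -4·t^3 + 15·t^2 + 10·t + 5. Derivando la velocidad, obtenemos la aceleración: a(t) = -12·t^2 + 30·t + 10. Derivando la aceleración, obtenemos la sacudida: j(t) = 30 - 24·t. Tomando d/dt de j(t), encontramos s(t) = -24. Tenemos el snap s(t) = -24. Sustituyendo t = 3: s(3) = -24.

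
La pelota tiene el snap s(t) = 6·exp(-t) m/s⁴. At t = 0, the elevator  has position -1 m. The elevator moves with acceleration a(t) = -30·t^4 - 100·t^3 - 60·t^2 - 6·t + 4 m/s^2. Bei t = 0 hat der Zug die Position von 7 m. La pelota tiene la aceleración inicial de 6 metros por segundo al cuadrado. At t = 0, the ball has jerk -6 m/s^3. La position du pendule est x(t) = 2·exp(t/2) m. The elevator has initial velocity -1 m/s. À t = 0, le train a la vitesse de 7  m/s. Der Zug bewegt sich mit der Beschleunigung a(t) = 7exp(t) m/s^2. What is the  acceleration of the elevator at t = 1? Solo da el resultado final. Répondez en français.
La réponse est -192.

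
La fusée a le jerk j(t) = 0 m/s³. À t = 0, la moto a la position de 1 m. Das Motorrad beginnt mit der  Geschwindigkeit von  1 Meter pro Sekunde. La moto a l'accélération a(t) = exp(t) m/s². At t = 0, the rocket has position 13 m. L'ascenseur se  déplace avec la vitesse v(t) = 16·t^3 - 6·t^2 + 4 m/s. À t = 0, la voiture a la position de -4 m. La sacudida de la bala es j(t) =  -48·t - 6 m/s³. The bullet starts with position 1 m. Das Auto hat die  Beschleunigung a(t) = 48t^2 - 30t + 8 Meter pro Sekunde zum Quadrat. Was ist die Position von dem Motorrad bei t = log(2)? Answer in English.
We need to integrate our acceleration equation a(t) = exp(t) 2 times. Finding the integral of a(t) and using v(0) = 1: v(t) = exp(t). The integral of velocity, with x(0) = 1, gives position: x(t) = exp(t). Using x(t) = exp(t) and substituting t = log(2), we find x = 2.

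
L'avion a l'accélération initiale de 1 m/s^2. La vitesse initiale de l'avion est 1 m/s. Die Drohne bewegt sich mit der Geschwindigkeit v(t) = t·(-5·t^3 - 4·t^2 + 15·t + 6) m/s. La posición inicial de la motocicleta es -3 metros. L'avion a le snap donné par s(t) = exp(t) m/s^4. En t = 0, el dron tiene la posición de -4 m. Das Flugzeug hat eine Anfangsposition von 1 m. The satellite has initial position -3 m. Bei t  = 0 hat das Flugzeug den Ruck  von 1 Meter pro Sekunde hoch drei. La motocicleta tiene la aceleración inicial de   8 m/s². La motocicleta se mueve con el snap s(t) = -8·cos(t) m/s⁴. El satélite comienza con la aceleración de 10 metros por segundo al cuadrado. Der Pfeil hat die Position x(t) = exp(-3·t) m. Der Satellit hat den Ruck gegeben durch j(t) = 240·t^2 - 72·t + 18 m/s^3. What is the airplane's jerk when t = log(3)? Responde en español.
Partiendo del snap s(t) = exp(t), tomamos 1 integral. Tomando ∫s(t)dt y aplicando j(0) = 1, encontramos j(t) = exp(t). Tenemos la sacudida j(t) = exp(t). Sustituyendo t = log(3): j(log(3)) = 3.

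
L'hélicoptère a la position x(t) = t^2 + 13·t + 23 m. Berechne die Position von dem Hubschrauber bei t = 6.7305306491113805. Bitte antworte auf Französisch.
En utilisant x(t) = t^2 + 13·t + 23 et en substituant t = 6.7305306491113805, nous trouvons x = 155.796941257076.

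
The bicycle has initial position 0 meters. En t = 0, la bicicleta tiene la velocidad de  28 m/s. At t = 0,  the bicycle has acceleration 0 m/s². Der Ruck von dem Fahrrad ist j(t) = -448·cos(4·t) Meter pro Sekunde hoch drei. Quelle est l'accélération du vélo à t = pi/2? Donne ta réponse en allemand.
Um dies zu lösen, müssen wir 1 Stammfunktion unserer Gleichung für den Ruck j(t) = -448·cos(4·t) finden. Mit ∫j(t)dt und Anwendung von a(0) = 0, finden wir a(t) = -112·sin(4·t). Wir haben die Beschleunigung a(t) = -112·sin(4·t). Durch Einsetzen von t = pi/2: a(pi/2) = 0.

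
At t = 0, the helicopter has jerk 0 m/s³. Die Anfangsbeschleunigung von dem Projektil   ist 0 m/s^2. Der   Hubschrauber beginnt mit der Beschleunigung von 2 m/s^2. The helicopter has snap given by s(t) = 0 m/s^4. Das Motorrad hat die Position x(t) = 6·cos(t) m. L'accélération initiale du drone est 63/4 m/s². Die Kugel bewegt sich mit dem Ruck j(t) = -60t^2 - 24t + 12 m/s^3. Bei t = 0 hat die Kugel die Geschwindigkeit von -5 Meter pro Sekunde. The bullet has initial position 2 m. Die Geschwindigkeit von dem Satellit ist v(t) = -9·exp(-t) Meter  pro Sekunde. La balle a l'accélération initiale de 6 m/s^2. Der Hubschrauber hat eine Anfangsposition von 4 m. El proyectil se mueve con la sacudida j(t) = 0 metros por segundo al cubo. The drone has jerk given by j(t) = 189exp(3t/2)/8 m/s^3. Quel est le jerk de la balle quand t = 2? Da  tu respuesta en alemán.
Mit j(t) = -60·t^2 - 24·t + 12 und Einsetzen von t = 2, finden wir j = -276.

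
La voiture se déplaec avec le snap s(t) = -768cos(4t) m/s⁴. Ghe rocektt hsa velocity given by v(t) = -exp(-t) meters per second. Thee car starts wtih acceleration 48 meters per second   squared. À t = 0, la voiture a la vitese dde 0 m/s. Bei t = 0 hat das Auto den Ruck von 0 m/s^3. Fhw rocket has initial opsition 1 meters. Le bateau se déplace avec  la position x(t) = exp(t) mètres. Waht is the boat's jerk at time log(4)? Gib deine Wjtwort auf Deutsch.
Um dies zu lösen, müssen wir 3 Ableitungen unserer Gleichung für die Position x(t) = exp(t) nehmen. Die Ableitung von der Position ergibt die Geschwindigkeit: v(t) = exp(t). Mit d/dt von v(t) finden wir a(t) = exp(t). Die Ableitung von der Beschleunigung ergibt den Ruck: j(t) = exp(t). Mit j(t) = exp(t) und Einsetzen von t = log(4), finden wir j = 4.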